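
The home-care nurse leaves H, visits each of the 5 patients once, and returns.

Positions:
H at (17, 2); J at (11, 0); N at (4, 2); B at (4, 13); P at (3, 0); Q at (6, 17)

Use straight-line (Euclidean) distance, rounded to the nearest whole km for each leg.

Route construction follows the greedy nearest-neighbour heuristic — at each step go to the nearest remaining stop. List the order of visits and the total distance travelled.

At H the remaining stops are J 6, N 13, P 14, B 17, Q 19; go to J.
At J the remaining stops are N 7, P 8, B 15, Q 18; go to N.
At N the remaining stops are P 2, B 11, Q 15; go to P.
At P the remaining stops are B 13, Q 17; go to B.
At B the remaining stops are Q 4; go to Q.
Return Q→H: 19.
Total = 6 + 7 + 2 + 13 + 4 + 19 = 51.

51 km along H → J → N → P → B → Q → H.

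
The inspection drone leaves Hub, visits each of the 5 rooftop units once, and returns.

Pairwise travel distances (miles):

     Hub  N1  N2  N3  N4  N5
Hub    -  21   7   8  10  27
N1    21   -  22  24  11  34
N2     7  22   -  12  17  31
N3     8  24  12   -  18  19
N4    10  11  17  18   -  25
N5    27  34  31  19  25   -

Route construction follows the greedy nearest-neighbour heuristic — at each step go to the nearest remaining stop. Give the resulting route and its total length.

From Hub: distances to unvisited — N2=7, N3=8, N4=10, N1=21, N5=27. Nearest is N2 (7).
From N2: distances to unvisited — N3=12, N4=17, N1=22, N5=31. Nearest is N3 (12).
From N3: distances to unvisited — N4=18, N5=19, N1=24. Nearest is N4 (18).
From N4: distances to unvisited — N1=11, N5=25. Nearest is N1 (11).
From N1: distances to unvisited — N5=34. Nearest is N5 (34).
Return N5→Hub: 27.
Total = 7 + 12 + 18 + 11 + 34 + 27 = 109.

109 miles along Hub → N2 → N3 → N4 → N1 → N5 → Hub.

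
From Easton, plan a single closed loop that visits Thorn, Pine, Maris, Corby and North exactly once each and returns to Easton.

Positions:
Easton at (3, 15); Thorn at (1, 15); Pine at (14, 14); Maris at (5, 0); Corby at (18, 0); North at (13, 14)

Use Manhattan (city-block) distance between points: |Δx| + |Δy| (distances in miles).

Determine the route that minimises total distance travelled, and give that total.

64 miles — the shortest possible round trip.

With 5 stops there are 5!/2 = 60 distinct round trips (a route and its reverse cost the same).
Easton→Thorn→Pine→Maris→Corby→North→Easton: 2+14+23+13+19+11 = 82
Easton→Thorn→Pine→Maris→North→Corby→Easton: 2+14+23+22+19+30 = 110
Easton→Thorn→Pine→Corby→Maris→North→Easton: 2+14+18+13+22+11 = 80
Easton→Thorn→Pine→Corby→North→Maris→Easton: 2+14+18+19+22+17 = 92
Easton→Thorn→Pine→North→Maris→Corby→Easton: 2+14+1+22+13+30 = 82
Easton→Thorn→Pine→North→Corby→Maris→Easton: 2+14+1+19+13+17 = 66
Easton→Thorn→Maris→Pine→Corby→North→Easton: 2+19+23+18+19+11 = 92
Easton→Thorn→Maris→Pine→North→Corby→Easton: 2+19+23+1+19+30 = 94
Easton→Thorn→Maris→Corby→Pine→North→Easton: 2+19+13+18+1+11 = 64
Easton→Thorn→Maris→Corby→North→Pine→Easton: 2+19+13+19+1+12 = 66
Easton→Thorn→Maris→North→Pine→Corby→Easton: 2+19+22+1+18+30 = 92
Easton→Thorn→Maris→North→Corby→Pine→Easton: 2+19+22+19+18+12 = 92
Easton→Thorn→Corby→Pine→Maris→North→Easton: 2+32+18+23+22+11 = 108
Easton→Thorn→Corby→Pine→North→Maris→Easton: 2+32+18+1+22+17 = 92
… (46 more)
The minimum is 64.
One optimal route: Easton → Thorn → Maris → Corby → Pine → North → Easton (or its reverse).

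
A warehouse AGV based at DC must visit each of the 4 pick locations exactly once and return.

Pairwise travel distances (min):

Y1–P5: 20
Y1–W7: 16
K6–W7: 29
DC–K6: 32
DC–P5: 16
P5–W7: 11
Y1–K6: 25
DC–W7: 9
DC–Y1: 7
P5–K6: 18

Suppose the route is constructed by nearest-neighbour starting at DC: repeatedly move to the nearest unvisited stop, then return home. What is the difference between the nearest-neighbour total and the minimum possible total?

Excess over optimum: 14 min.

DC: Y1=7, W7=9, P5=16, K6=32 ⇒ Y1
Y1: W7=16, P5=20, K6=25 ⇒ W7
W7: P5=11, K6=29 ⇒ P5
P5: K6=18 ⇒ K6
NN route DC → Y1 → W7 → P5 → K6 → DC costs 84.
Optimal: DC → Y1 → K6 → P5 → W7 → DC costs 70 (by enumerating all 12 distinct tours).
Excess = 84 − 70 = 14.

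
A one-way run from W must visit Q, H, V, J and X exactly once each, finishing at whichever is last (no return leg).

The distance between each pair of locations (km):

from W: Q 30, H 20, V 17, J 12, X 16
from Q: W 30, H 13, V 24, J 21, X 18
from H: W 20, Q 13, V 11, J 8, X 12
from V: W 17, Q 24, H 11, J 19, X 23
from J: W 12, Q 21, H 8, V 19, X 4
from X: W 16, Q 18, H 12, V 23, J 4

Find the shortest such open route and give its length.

Shortest open route: 58 km.

There are 5! = 120 possible orderings.
W → Q → H → V → J → X: 30+13+11+19+4 = 77
W → Q → H → V → X → J: 30+13+11+23+4 = 81
W → Q → H → J → V → X: 30+13+8+19+23 = 93
W → Q → H → J → X → V: 30+13+8+4+23 = 78
W → Q → H → X → V → J: 30+13+12+23+19 = 97
W → Q → H → X → J → V: 30+13+12+4+19 = 78
W → Q → V → H → J → X: 30+24+11+8+4 = 77
W → Q → V → H → X → J: 30+24+11+12+4 = 81
W → Q → V → J → H → X: 30+24+19+8+12 = 93
W → Q → V → J → X → H: 30+24+19+4+12 = 89
W → Q → V → X → H → J: 30+24+23+12+8 = 97
W → Q → V → X → J → H: 30+24+23+4+8 = 89
W → Q → J → H → V → X: 30+21+8+11+23 = 93
W → Q → J → H → X → V: 30+21+8+12+23 = 94
… (106 more)
W → V → H → J → X → Q: 17+11+8+4+18 = 58  ← best
The minimum is 58.
One shortest path: W → V → H → J → X → Q.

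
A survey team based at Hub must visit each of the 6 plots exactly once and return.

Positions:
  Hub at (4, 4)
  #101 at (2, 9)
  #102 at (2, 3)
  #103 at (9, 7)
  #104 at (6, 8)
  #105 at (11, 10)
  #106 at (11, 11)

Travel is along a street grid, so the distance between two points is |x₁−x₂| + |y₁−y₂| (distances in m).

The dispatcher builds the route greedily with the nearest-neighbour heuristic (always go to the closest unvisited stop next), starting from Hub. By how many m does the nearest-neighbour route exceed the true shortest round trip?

Hub: #102=3, #104=6, #101=7, #103=8, #105=13, #106=14 ⇒ #102
#102: #101=6, #104=9, #103=11, #105=16, #106=17 ⇒ #101
#101: #104=5, #103=9, #105=10, #106=11 ⇒ #104
#104: #103=4, #105=7, #106=8 ⇒ #103
#103: #105=5, #106=6 ⇒ #105
#105: #106=1 ⇒ #106
NN route Hub → #102 → #101 → #104 → #103 → #105 → #106 → Hub costs 38.
Optimal: Hub → #102 → #101 → #104 → #105 → #106 → #103 → Hub costs 36 (by enumerating all 360 distinct tours).
Excess = 38 − 36 = 2.

The nearest-neighbour route is 2 m longer than optimal.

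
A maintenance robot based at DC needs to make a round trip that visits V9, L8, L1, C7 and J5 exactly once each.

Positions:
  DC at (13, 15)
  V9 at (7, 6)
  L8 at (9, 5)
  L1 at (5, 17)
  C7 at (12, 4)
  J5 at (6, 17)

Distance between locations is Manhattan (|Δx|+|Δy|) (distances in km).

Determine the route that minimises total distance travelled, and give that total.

42 km — the shortest possible round trip.

With 5 stops there are 5!/2 = 60 distinct round trips (a route and its reverse cost the same).
DC-V9-L8-L1-C7-J5-DC: 15+3+16+20+19+9 = 82
DC-V9-L8-L1-J5-C7-DC: 15+3+16+1+19+12 = 66
DC-V9-L8-C7-L1-J5-DC: 15+3+4+20+1+9 = 52
DC-V9-L8-C7-J5-L1-DC: 15+3+4+19+1+10 = 52
DC-V9-L8-J5-L1-C7-DC: 15+3+15+1+20+12 = 66
DC-V9-L8-J5-C7-L1-DC: 15+3+15+19+20+10 = 82
DC-V9-L1-L8-C7-J5-DC: 15+13+16+4+19+9 = 76
DC-V9-L1-L8-J5-C7-DC: 15+13+16+15+19+12 = 90
DC-V9-L1-C7-L8-J5-DC: 15+13+20+4+15+9 = 76
DC-V9-L1-C7-J5-L8-DC: 15+13+20+19+15+14 = 96
DC-V9-L1-J5-L8-C7-DC: 15+13+1+15+4+12 = 60
DC-V9-L1-J5-C7-L8-DC: 15+13+1+19+4+14 = 66
DC-V9-C7-L8-L1-J5-DC: 15+7+4+16+1+9 = 52
DC-V9-C7-L8-J5-L1-DC: 15+7+4+15+1+10 = 52
… (46 more)
DC-L1-J5-V9-L8-C7-DC: 10+1+12+3+4+12 = 42  ← best
The minimum is 42.
One optimal route: DC → L1 → J5 → V9 → L8 → C7 → DC (or its reverse).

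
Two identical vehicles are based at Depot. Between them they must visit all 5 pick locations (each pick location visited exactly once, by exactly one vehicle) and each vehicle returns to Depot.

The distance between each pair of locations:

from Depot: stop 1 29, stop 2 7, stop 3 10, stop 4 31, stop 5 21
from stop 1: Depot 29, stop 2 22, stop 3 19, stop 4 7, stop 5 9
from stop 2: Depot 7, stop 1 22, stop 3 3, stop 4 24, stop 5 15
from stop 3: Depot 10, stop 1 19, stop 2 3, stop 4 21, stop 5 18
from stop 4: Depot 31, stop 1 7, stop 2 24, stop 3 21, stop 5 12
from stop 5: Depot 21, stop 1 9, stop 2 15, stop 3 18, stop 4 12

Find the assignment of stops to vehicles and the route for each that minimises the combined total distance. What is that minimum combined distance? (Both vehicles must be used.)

Minimum combined distance: 82.

Try each way of splitting the stops between the two vehicles (each non-empty) and, for each split, find the best tour for each vehicle:
  {stop 1} + {stop 2, stop 3, stop 4, stop 5}: 58 + 64 = 122
  {stop 2} + {stop 1, stop 3, stop 4, stop 5}: 14 + 68 = 82
  {stop 1, stop 2} + {stop 3, stop 4, stop 5}: 58 + 64 = 122
  {stop 3} + {stop 1, stop 2, stop 4, stop 5}: 20 + 68 = 88
  {stop 1, stop 3} + {stop 2, stop 4, stop 5}: 58 + 64 = 122
  {stop 2, stop 3} + {stop 1, stop 4, stop 5}: 20 + 68 = 88
  … (15 splits in total)
Best: vehicle 1 Depot → stop 2 → Depot = 14; vehicle 2 Depot → stop 3 → stop 4 → stop 1 → stop 5 → Depot = 68; combined 82.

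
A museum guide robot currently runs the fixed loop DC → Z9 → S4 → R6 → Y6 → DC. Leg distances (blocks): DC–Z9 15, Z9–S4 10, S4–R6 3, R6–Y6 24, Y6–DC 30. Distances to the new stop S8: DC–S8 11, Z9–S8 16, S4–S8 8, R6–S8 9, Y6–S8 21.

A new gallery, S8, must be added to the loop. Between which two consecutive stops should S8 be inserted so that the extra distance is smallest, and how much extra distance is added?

Insertion cost between consecutive stops i–j is d(i,S8) + d(S8,j) − d(i,j):
  between DC and Z9: 11 + 16 − 15 = 12
  between Z9 and S4: 16 + 8 − 10 = 14
  between S4 and R6: 8 + 9 − 3 = 14
  between R6 and Y6: 9 + 21 − 24 = 6
  between Y6 and DC: 21 + 11 − 30 = 2
Cheapest insertion is between Y6 and DC, adding 2.
New total = 82 + 2 = 84.

+2 blocks — insert S8 between Y6 and DC.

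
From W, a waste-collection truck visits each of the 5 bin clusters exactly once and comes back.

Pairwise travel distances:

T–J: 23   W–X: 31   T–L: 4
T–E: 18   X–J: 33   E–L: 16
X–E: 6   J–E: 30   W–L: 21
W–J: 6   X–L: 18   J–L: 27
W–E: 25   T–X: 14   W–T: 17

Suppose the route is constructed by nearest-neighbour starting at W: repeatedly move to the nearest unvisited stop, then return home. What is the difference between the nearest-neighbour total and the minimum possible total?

5 longer than the optimal tour.

From W: J=6, T=17, L=21, E=25, X=31 → choose J (6).
From J: T=23, L=27, E=30, X=33 → choose T (23).
From T: L=4, X=14, E=18 → choose L (4).
From L: E=16, X=18 → choose E (16).
From E: X=6 → choose X (6).
NN route W → J → T → L → E → X → W costs 86.
Optimal: W → T → L → X → E → J → W costs 81 (by enumerating all 60 distinct tours).
Excess = 86 − 81 = 5.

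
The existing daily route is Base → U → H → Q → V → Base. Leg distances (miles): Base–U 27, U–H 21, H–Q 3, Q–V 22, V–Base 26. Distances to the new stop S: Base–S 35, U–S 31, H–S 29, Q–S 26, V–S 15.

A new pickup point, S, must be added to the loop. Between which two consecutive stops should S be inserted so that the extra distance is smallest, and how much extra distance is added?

Insertion cost between consecutive stops i–j is d(i,S) + d(S,j) − d(i,j):
  between Base and U: 35 + 31 − 27 = 39
  between U and H: 31 + 29 − 21 = 39
  between H and Q: 29 + 26 − 3 = 52
  between Q and V: 26 + 15 − 22 = 19
  between V and Base: 15 + 35 − 26 = 24
Cheapest insertion is between Q and V, adding 19.
New total = 99 + 19 = 118.

+19 miles — insert S between Q and V.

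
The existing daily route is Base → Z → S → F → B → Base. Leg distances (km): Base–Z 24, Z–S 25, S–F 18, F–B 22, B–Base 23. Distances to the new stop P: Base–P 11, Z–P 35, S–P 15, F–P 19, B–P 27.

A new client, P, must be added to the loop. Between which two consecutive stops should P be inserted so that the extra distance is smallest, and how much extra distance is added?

Adding 15 km by placing P on the B–Base leg.

Insertion cost between consecutive stops i–j is d(i,P) + d(P,j) − d(i,j):
  between Base and Z: 11 + 35 − 24 = 22
  between Z and S: 35 + 15 − 25 = 25
  between S and F: 15 + 19 − 18 = 16
  between F and B: 19 + 27 − 22 = 24
  between B and Base: 27 + 11 − 23 = 15
Cheapest insertion is between B and Base, adding 15.
New total = 112 + 15 = 127.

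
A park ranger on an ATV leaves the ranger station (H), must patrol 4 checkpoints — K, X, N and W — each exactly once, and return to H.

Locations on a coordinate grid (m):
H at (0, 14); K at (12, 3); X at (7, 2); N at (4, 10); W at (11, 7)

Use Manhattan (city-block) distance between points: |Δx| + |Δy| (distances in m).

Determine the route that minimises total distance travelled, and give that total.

There are 12 distinct closed tours to check (reversals are equivalent).
H-K-X-N-W-H: 23+6+11+10+18 = 68
H-K-X-W-N-H: 23+6+9+10+8 = 56
H-K-N-X-W-H: 23+15+11+9+18 = 76
H-K-N-W-X-H: 23+15+10+9+19 = 76
H-K-W-X-N-H: 23+5+9+11+8 = 56
H-K-W-N-X-H: 23+5+10+11+19 = 68
H-X-K-N-W-H: 19+6+15+10+18 = 68
H-X-K-W-N-H: 19+6+5+10+8 = 48
H-X-N-K-W-H: 19+11+15+5+18 = 68
H-X-W-K-N-H: 19+9+5+15+8 = 56
H-N-K-X-W-H: 8+15+6+9+18 = 56
H-N-X-K-W-H: 8+11+6+5+18 = 48
The minimum is 48.
One optimal route: H → X → K → W → N → H (or its reverse).

Minimum total distance: 48 m.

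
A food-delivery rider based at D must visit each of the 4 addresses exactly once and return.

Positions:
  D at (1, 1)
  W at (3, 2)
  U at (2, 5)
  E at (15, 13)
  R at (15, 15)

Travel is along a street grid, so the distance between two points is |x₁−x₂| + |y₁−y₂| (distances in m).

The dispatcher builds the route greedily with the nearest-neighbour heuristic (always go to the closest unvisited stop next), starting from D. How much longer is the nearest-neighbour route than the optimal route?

Excess over optimum: 2 m.

From D: W=3, U=5, E=26, R=28 → choose W (3).
From W: U=4, E=23, R=25 → choose U (4).
From U: E=21, R=23 → choose E (21).
From E: R=2 → choose R (2).
NN route D → W → U → E → R → D costs 58.
Optimal: D → W → E → R → U → D costs 56 (by enumerating all 12 distinct tours).
Excess = 58 − 56 = 2.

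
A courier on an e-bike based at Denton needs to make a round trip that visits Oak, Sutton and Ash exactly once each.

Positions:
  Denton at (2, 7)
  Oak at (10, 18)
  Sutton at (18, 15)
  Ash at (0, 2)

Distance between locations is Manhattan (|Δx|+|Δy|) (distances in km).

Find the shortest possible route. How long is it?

Minimum total distance: 68 km.

With 3 stops there are 3!/2 = 3 distinct round trips (a route and its reverse cost the same).
Denton → Oak → Sutton → Ash → Denton: 19+11+31+7 = 68
Denton → Oak → Ash → Sutton → Denton: 19+26+31+24 = 100
Denton → Sutton → Oak → Ash → Denton: 24+11+26+7 = 68
The minimum is 68.
One optimal route: Denton → Oak → Sutton → Ash → Denton (or its reverse).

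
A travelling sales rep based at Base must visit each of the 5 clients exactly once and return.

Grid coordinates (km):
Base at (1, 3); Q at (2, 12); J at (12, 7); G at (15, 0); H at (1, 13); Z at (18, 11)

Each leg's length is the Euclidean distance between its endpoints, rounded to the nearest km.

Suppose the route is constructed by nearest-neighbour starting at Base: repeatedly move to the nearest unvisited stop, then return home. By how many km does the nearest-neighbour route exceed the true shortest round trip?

Base: Q=9, H=10, J=12, G=14, Z=19 ⇒ Q
Q: H=1, J=11, Z=16, G=18 ⇒ H
H: J=13, Z=17, G=19 ⇒ J
J: Z=7, G=8 ⇒ Z
Z: G=11 ⇒ G
NN route Base → Q → H → J → Z → G → Base costs 55.
Optimal: Base → G → Z → J → Q → H → Base costs 54 (by enumerating all 60 distinct tours).
Excess = 55 − 54 = 1.

The nearest-neighbour route is 1 km longer than optimal.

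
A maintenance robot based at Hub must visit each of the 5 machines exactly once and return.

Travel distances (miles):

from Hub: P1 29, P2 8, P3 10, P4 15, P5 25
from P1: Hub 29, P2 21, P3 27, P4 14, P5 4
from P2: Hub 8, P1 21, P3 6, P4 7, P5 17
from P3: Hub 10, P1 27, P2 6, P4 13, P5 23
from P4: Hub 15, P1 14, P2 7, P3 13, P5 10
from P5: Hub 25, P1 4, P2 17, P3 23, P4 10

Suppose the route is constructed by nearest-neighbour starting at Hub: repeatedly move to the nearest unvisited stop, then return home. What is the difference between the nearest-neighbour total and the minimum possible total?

From Hub: P2=8, P3=10, P4=15, P5=25, P1=29 → choose P2 (8).
From P2: P3=6, P4=7, P5=17, P1=21 → choose P3 (6).
From P3: P4=13, P5=23, P1=27 → choose P4 (13).
From P4: P5=10, P1=14 → choose P5 (10).
From P5: P1=4 → choose P1 (4).
NN route Hub → P2 → P3 → P4 → P5 → P1 → Hub costs 70.
Optimal: Hub → P1 → P5 → P4 → P2 → P3 → Hub costs 66 (by enumerating all 60 distinct tours).
Excess = 70 − 66 = 4.

Excess over optimum: 4 miles.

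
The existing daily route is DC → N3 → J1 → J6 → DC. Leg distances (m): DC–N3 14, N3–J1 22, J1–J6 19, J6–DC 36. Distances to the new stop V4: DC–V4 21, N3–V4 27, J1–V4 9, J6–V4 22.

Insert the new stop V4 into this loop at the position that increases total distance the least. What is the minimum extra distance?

Insertion cost between consecutive stops i–j is d(i,V4) + d(V4,j) − d(i,j):
  between DC and N3: 21 + 27 − 14 = 34
  between N3 and J1: 27 + 9 − 22 = 14
  between J1 and J6: 9 + 22 − 19 = 12
  between J6 and DC: 22 + 21 − 36 = 7
Cheapest insertion is between J6 and DC, adding 7.
New total = 91 + 7 = 98.

+7 m — insert V4 between J6 and DC.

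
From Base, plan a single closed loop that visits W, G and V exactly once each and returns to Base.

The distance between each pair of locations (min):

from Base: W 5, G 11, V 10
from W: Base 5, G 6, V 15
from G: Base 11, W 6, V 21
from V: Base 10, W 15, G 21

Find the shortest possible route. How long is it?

Shortest round trip = 42 min.

There are 3 distinct closed tours to check (reversals are equivalent).
Base - W - G - V - Base: 5+6+21+10 = 42
Base - W - V - G - Base: 5+15+21+11 = 52
Base - G - W - V - Base: 11+6+15+10 = 42
The minimum is 42.
One optimal route: Base → W → G → V → Base (or its reverse).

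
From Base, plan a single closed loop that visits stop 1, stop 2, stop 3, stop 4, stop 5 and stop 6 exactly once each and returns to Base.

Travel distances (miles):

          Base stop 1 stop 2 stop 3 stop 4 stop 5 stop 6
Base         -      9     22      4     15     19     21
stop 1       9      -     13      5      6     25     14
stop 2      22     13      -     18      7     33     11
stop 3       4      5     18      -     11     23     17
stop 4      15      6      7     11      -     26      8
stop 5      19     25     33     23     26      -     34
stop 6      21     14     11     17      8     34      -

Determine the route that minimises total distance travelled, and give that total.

86 miles — the shortest possible round trip.

With 6 stops there are 6!/2 = 360 distinct round trips (a route and its reverse cost the same).
Base→stop 1→stop 2→stop 3→stop 4→stop 5→stop 6→Base: 9+13+18+11+26+34+21 = 132
Base→stop 1→stop 2→stop 3→stop 4→stop 6→stop 5→Base: 9+13+18+11+8+34+19 = 112
Base→stop 1→stop 2→stop 3→stop 5→stop 4→stop 6→Base: 9+13+18+23+26+8+21 = 118
Base→stop 1→stop 2→stop 3→stop 5→stop 6→stop 4→Base: 9+13+18+23+34+8+15 = 120
Base→stop 1→stop 2→stop 3→stop 6→stop 4→stop 5→Base: 9+13+18+17+8+26+19 = 110
Base→stop 1→stop 2→stop 3→stop 6→stop 5→stop 4→Base: 9+13+18+17+34+26+15 = 132
Base→stop 1→stop 2→stop 4→stop 3→stop 5→stop 6→Base: 9+13+7+11+23+34+21 = 118
Base→stop 1→stop 2→stop 4→stop 3→stop 6→stop 5→Base: 9+13+7+11+17+34+19 = 110
… (352 more)
Base→stop 3→stop 1→stop 2→stop 6→stop 4→stop 5→Base: 4+5+13+11+8+26+19 = 86  ← best
The minimum is 86.
One optimal route: Base → stop 3 → stop 1 → stop 2 → stop 6 → stop 4 → stop 5 → Base (or its reverse).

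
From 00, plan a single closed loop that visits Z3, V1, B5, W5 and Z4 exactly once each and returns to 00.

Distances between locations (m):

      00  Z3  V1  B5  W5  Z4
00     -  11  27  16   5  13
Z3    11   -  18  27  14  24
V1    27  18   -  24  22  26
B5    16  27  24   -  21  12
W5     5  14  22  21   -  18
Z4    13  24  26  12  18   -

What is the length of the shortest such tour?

Minimum total distance: 86 m.

With 5 stops there are 5!/2 = 60 distinct round trips (a route and its reverse cost the same).
00 → Z3 → V1 → B5 → W5 → Z4 → 00: 11+18+24+21+18+13 = 105
00 → Z3 → V1 → B5 → Z4 → W5 → 00: 11+18+24+12+18+5 = 88
00 → Z3 → V1 → W5 → B5 → Z4 → 00: 11+18+22+21+12+13 = 97
00 → Z3 → V1 → W5 → Z4 → B5 → 00: 11+18+22+18+12+16 = 97
00 → Z3 → V1 → Z4 → B5 → W5 → 00: 11+18+26+12+21+5 = 93
00 → Z3 → V1 → Z4 → W5 → B5 → 00: 11+18+26+18+21+16 = 110
00 → Z3 → B5 → V1 → W5 → Z4 → 00: 11+27+24+22+18+13 = 115
00 → Z3 → B5 → V1 → Z4 → W5 → 00: 11+27+24+26+18+5 = 111
00 → Z3 → B5 → W5 → V1 → Z4 → 00: 11+27+21+22+26+13 = 120
00 → Z3 → B5 → W5 → Z4 → V1 → 00: 11+27+21+18+26+27 = 130
00 → Z3 → B5 → Z4 → V1 → W5 → 00: 11+27+12+26+22+5 = 103
00 → Z3 → B5 → Z4 → W5 → V1 → 00: 11+27+12+18+22+27 = 117
00 → Z3 → W5 → V1 → B5 → Z4 → 00: 11+14+22+24+12+13 = 96
00 → Z3 → W5 → V1 → Z4 → B5 → 00: 11+14+22+26+12+16 = 101
… (46 more)
00 → W5 → Z3 → V1 → B5 → Z4 → 00: 5+14+18+24+12+13 = 86  ← best
The minimum is 86.
One optimal route: 00 → W5 → Z3 → V1 → B5 → Z4 → 00 (or its reverse).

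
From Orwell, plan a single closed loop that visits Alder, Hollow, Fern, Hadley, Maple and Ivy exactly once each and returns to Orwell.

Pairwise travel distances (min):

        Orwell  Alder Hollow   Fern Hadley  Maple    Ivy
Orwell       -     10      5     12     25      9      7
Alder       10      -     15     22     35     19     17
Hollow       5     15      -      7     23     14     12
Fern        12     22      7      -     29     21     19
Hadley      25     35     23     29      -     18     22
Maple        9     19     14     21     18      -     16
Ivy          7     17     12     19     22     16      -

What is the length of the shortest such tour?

With 6 stops there are 6!/2 = 360 distinct round trips (a route and its reverse cost the same).
Orwell→Alder→Hollow→Fern→Hadley→Maple→Ivy→Orwell: 10+15+7+29+18+16+7 = 102
Orwell→Alder→Hollow→Fern→Hadley→Ivy→Maple→Orwell: 10+15+7+29+22+16+9 = 108
Orwell→Alder→Hollow→Fern→Maple→Hadley→Ivy→Orwell: 10+15+7+21+18+22+7 = 100
Orwell→Alder→Hollow→Fern→Maple→Ivy→Hadley→Orwell: 10+15+7+21+16+22+25 = 116
Orwell→Alder→Hollow→Fern→Ivy→Hadley→Maple→Orwell: 10+15+7+19+22+18+9 = 100
Orwell→Alder→Hollow→Fern→Ivy→Maple→Hadley→Orwell: 10+15+7+19+16+18+25 = 110
Orwell→Alder→Hollow→Hadley→Fern→Maple→Ivy→Orwell: 10+15+23+29+21+16+7 = 121
Orwell→Alder→Hollow→Hadley→Fern→Ivy→Maple→Orwell: 10+15+23+29+19+16+9 = 121
… (352 more)
The minimum is 100.
One optimal route: Orwell → Alder → Hollow → Fern → Maple → Hadley → Ivy → Orwell (or its reverse).

100 min — the shortest possible round trip.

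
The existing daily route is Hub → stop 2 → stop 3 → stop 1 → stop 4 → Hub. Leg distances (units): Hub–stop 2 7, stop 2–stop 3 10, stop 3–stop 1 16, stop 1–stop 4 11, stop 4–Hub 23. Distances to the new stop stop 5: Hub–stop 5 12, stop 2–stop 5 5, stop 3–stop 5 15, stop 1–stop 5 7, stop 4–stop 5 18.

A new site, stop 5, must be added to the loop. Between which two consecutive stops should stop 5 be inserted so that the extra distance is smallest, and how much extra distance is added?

Minimum extra distance: 6, inserting stop 5 between stop 3 and stop 1.

Insertion cost between consecutive stops i–j is d(i,stop 5) + d(stop 5,j) − d(i,j):
  between Hub and stop 2: 12 + 5 − 7 = 10
  between stop 2 and stop 3: 5 + 15 − 10 = 10
  between stop 3 and stop 1: 15 + 7 − 16 = 6
  between stop 1 and stop 4: 7 + 18 − 11 = 14
  between stop 4 and Hub: 18 + 12 − 23 = 7
Cheapest insertion is between stop 3 and stop 1, adding 6.
New total = 67 + 6 = 73.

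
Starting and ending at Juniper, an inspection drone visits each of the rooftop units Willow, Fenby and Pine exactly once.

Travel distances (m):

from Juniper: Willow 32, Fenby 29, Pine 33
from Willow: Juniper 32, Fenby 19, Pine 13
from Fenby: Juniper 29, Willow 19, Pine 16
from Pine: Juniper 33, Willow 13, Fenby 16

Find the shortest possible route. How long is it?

Juniper-Willow-Fenby-Pine-Juniper: 32+19+16+33 = 100
Juniper-Willow-Pine-Fenby-Juniper: 32+13+16+29 = 90
Juniper-Fenby-Willow-Pine-Juniper: 29+19+13+33 = 94
The minimum is 90.
One optimal route: Juniper → Willow → Pine → Fenby → Juniper (or its reverse).

Minimum total distance: 90 m.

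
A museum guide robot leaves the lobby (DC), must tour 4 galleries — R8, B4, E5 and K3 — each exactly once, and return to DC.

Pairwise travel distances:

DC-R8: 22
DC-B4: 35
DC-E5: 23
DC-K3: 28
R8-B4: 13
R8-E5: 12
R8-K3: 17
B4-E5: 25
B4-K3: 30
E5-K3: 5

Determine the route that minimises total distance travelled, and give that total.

93 — the shortest possible round trip.

There are 12 distinct closed tours to check (reversals are equivalent).
DC-R8-B4-E5-K3-DC: 22+13+25+5+28 = 93
DC-R8-B4-K3-E5-DC: 22+13+30+5+23 = 93
DC-R8-E5-B4-K3-DC: 22+12+25+30+28 = 117
DC-R8-E5-K3-B4-DC: 22+12+5+30+35 = 104
DC-R8-K3-B4-E5-DC: 22+17+30+25+23 = 117
DC-R8-K3-E5-B4-DC: 22+17+5+25+35 = 104
DC-B4-R8-E5-K3-DC: 35+13+12+5+28 = 93
DC-B4-R8-K3-E5-DC: 35+13+17+5+23 = 93
DC-B4-E5-R8-K3-DC: 35+25+12+17+28 = 117
DC-B4-K3-R8-E5-DC: 35+30+17+12+23 = 117
DC-E5-R8-B4-K3-DC: 23+12+13+30+28 = 106
DC-E5-B4-R8-K3-DC: 23+25+13+17+28 = 106
The minimum is 93.
One optimal route: DC → R8 → B4 → E5 → K3 → DC (or its reverse).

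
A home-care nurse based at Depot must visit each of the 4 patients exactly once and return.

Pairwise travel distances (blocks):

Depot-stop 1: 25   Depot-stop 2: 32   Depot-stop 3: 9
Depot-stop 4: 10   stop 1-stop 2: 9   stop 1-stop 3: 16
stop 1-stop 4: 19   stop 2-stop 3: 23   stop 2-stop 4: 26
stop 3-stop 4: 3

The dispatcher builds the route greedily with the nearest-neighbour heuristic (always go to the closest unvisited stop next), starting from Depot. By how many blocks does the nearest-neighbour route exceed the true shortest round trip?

Depot: stop 3=9, stop 4=10, stop 1=25, stop 2=32 ⇒ stop 3
stop 3: stop 4=3, stop 1=16, stop 2=23 ⇒ stop 4
stop 4: stop 1=19, stop 2=26 ⇒ stop 1
stop 1: stop 2=9 ⇒ stop 2
NN route Depot → stop 3 → stop 4 → stop 1 → stop 2 → Depot costs 72.
Optimal: Depot → stop 1 → stop 2 → stop 3 → stop 4 → Depot costs 70 (by enumerating all 12 distinct tours).
Excess = 72 − 70 = 2.

Excess over optimum: 2 blocks.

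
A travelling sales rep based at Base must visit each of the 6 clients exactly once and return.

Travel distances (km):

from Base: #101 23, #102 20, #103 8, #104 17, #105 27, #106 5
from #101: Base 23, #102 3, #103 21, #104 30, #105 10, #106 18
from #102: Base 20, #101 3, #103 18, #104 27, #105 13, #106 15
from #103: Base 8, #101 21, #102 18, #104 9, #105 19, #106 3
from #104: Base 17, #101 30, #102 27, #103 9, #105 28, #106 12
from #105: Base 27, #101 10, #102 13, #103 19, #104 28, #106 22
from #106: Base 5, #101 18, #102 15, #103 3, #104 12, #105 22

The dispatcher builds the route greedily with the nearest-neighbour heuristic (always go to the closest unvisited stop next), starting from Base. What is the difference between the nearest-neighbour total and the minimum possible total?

Base: #106=5, #103=8, #104=17, #102=20, #101=23, #105=27 ⇒ #106
#106: #103=3, #104=12, #102=15, #101=18, #105=22 ⇒ #103
#103: #104=9, #102=18, #105=19, #101=21 ⇒ #104
#104: #102=27, #105=28, #101=30 ⇒ #102
#102: #101=3, #105=13 ⇒ #101
#101: #105=10 ⇒ #105
NN route Base → #106 → #103 → #104 → #102 → #101 → #105 → Base costs 84.
Optimal: Base → #102 → #101 → #105 → #103 → #104 → #106 → Base costs 78 (by enumerating all 360 distinct tours).
Excess = 84 − 78 = 6.

Excess over optimum: 6 km.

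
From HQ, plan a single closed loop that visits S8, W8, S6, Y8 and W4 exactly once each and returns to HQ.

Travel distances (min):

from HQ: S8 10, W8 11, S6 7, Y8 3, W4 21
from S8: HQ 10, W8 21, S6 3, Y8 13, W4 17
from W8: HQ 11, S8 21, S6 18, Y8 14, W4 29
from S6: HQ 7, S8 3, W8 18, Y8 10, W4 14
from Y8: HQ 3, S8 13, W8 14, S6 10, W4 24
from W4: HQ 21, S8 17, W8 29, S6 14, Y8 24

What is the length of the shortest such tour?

Shortest round trip = 73 min.

HQ → S8 → W8 → S6 → Y8 → W4 → HQ: 10+21+18+10+24+21 = 104
HQ → S8 → W8 → S6 → W4 → Y8 → HQ: 10+21+18+14+24+3 = 90
HQ → S8 → W8 → Y8 → S6 → W4 → HQ: 10+21+14+10+14+21 = 90
HQ → S8 → W8 → Y8 → W4 → S6 → HQ: 10+21+14+24+14+7 = 90
HQ → S8 → W8 → W4 → S6 → Y8 → HQ: 10+21+29+14+10+3 = 87
HQ → S8 → W8 → W4 → Y8 → S6 → HQ: 10+21+29+24+10+7 = 101
HQ → S8 → S6 → W8 → Y8 → W4 → HQ: 10+3+18+14+24+21 = 90
HQ → S8 → S6 → W8 → W4 → Y8 → HQ: 10+3+18+29+24+3 = 87
HQ → S8 → S6 → Y8 → W8 → W4 → HQ: 10+3+10+14+29+21 = 87
HQ → S8 → S6 → Y8 → W4 → W8 → HQ: 10+3+10+24+29+11 = 87
HQ → S8 → S6 → W4 → W8 → Y8 → HQ: 10+3+14+29+14+3 = 73
HQ → S8 → S6 → W4 → Y8 → W8 → HQ: 10+3+14+24+14+11 = 76
HQ → S8 → Y8 → W8 → S6 → W4 → HQ: 10+13+14+18+14+21 = 90
HQ → S8 → Y8 → W8 → W4 → S6 → HQ: 10+13+14+29+14+7 = 87
… (46 more)
The minimum is 73.
One optimal route: HQ → S8 → S6 → W4 → W8 → Y8 → HQ (or its reverse).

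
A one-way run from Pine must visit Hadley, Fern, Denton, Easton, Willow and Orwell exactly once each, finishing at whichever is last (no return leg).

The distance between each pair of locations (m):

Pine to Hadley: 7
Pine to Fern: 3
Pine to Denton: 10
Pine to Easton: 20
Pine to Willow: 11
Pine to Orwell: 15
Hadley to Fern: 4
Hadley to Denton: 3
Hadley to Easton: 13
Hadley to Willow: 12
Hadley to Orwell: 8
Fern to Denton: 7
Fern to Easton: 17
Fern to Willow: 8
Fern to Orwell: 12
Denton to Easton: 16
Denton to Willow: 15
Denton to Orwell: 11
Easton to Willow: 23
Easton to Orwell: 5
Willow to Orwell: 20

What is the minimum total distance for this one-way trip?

42 m — the minimum one-way total.

There are 6! = 720 possible orderings.
Pine → Hadley → Fern → Denton → Easton → Willow → Orwell: 7+4+7+16+23+20 = 77
Pine → Hadley → Fern → Denton → Easton → Orwell → Willow: 7+4+7+16+5+20 = 59
Pine → Hadley → Fern → Denton → Willow → Easton → Orwell: 7+4+7+15+23+5 = 61
Pine → Hadley → Fern → Denton → Willow → Orwell → Easton: 7+4+7+15+20+5 = 58
Pine → Hadley → Fern → Denton → Orwell → Easton → Willow: 7+4+7+11+5+23 = 57
Pine → Hadley → Fern → Denton → Orwell → Willow → Easton: 7+4+7+11+20+23 = 72
Pine → Hadley → Fern → Easton → Denton → Willow → Orwell: 7+4+17+16+15+20 = 79
Pine → Hadley → Fern → Easton → Denton → Orwell → Willow: 7+4+17+16+11+20 = 75
… (712 more)
Pine → Fern → Willow → Hadley → Denton → Orwell → Easton: 3+8+12+3+11+5 = 42  ← best
The minimum is 42.
One shortest path: Pine → Fern → Willow → Hadley → Denton → Orwell → Easton.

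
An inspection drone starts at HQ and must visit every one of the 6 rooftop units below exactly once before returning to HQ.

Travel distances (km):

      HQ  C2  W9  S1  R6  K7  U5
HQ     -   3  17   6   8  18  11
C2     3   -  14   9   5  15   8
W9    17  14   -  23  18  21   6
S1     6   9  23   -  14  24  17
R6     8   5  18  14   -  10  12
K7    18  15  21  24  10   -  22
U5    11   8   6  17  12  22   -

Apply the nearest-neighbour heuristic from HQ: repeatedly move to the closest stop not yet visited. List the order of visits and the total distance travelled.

HQ → [C2:3 / S1:6 / R6:8 / U5:11 / W9:17 / K7:18] → C2 (3)
C2 → [R6:5 / U5:8 / S1:9 / W9:14 / K7:15] → R6 (5)
R6 → [K7:10 / U5:12 / S1:14 / W9:18] → K7 (10)
K7 → [W9:21 / U5:22 / S1:24] → W9 (21)
W9 → [U5:6 / S1:23] → U5 (6)
U5 → [S1:17] → S1 (17)
Return S1→HQ: 6.
Total = 3 + 5 + 10 + 21 + 6 + 17 + 6 = 68.

68 km along HQ → C2 → R6 → K7 → W9 → U5 → S1 → HQ.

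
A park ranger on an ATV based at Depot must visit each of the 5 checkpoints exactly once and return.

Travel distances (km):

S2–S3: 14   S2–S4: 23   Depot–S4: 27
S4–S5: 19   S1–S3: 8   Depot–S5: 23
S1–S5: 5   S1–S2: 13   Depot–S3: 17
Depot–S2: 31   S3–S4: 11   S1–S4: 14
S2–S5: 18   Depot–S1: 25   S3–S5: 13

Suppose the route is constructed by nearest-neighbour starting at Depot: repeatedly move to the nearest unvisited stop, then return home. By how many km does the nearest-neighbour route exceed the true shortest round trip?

From Depot: S3=17, S5=23, S1=25, S4=27, S2=31 → choose S3 (17).
From S3: S1=8, S4=11, S5=13, S2=14 → choose S1 (8).
From S1: S5=5, S2=13, S4=14 → choose S5 (5).
From S5: S2=18, S4=19 → choose S2 (18).
From S2: S4=23 → choose S4 (23).
NN route Depot → S3 → S1 → S5 → S2 → S4 → Depot costs 98.
Optimal: Depot → S3 → S4 → S2 → S1 → S5 → Depot costs 92 (by enumerating all 60 distinct tours).
Excess = 98 − 92 = 6.

The nearest-neighbour route is 6 km longer than optimal.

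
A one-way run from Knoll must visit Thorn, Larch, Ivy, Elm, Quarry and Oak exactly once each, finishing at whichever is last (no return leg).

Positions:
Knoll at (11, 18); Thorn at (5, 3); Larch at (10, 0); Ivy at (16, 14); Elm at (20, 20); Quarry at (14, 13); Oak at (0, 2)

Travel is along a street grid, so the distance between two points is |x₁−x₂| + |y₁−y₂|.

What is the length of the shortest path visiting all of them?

There are 6! = 720 possible orderings.
Knoll - Thorn - Larch - Ivy - Elm - Quarry - Oak: 21+8+20+10+13+25 = 97
Knoll - Thorn - Larch - Ivy - Elm - Oak - Quarry: 21+8+20+10+38+25 = 122
Knoll - Thorn - Larch - Ivy - Quarry - Elm - Oak: 21+8+20+3+13+38 = 103
Knoll - Thorn - Larch - Ivy - Quarry - Oak - Elm: 21+8+20+3+25+38 = 115
Knoll - Thorn - Larch - Ivy - Oak - Elm - Quarry: 21+8+20+28+38+13 = 128
Knoll - Thorn - Larch - Ivy - Oak - Quarry - Elm: 21+8+20+28+25+13 = 115
Knoll - Thorn - Larch - Elm - Ivy - Quarry - Oak: 21+8+30+10+3+25 = 97
Knoll - Thorn - Larch - Elm - Ivy - Oak - Quarry: 21+8+30+10+28+25 = 122
… (712 more)
Knoll - Elm - Ivy - Quarry - Larch - Thorn - Oak: 11+10+3+17+8+6 = 55  ← best
The minimum is 55.
One shortest path: Knoll → Elm → Ivy → Quarry → Larch → Thorn → Oak.

Minimum one-way distance = 55.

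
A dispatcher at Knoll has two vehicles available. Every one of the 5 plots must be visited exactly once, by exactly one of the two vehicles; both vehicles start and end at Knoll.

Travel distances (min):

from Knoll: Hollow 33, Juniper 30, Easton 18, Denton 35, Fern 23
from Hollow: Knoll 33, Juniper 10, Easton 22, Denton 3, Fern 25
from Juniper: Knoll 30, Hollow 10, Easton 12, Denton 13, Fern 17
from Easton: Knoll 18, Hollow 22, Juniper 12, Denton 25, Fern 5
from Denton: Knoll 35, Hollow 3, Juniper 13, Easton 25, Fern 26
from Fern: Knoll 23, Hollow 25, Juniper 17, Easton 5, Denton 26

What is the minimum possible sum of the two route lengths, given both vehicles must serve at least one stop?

Check every non-empty split of the stops between the two vehicles; for each half take its own optimal tour:
  {Hollow} + {Juniper, Easton, Denton, Fern}: 66 + 88 = 154
  {Juniper} + {Hollow, Easton, Denton, Fern}: 60 + 85 = 145
  {Hollow, Juniper} + {Easton, Denton, Fern}: 73 + 84 = 157
  {Easton} + {Hollow, Juniper, Denton, Fern}: 36 + 88 = 124
  {Hollow, Easton} + {Juniper, Denton, Fern}: 73 + 88 = 161
  {Juniper, Easton} + {Hollow, Denton, Fern}: 60 + 85 = 145
  … (15 splits in total)
Best: vehicle 1 Knoll → Easton → Knoll = 36; vehicle 2 Knoll → Denton → Hollow → Juniper → Fern → Knoll = 88; combined 124.

Minimum combined distance: 124 min.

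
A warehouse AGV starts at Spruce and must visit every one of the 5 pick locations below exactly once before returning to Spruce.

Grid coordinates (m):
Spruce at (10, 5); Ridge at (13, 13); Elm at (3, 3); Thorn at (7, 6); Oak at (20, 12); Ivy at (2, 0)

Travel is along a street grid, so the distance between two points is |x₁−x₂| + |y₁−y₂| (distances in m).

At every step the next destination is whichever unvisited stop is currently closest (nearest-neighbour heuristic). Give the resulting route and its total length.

From Spruce: distances to unvisited — Thorn=4, Elm=9, Ridge=11, Ivy=13, Oak=17. Nearest is Thorn (4).
From Thorn: distances to unvisited — Elm=7, Ivy=11, Ridge=13, Oak=19. Nearest is Elm (7).
From Elm: distances to unvisited — Ivy=4, Ridge=20, Oak=26. Nearest is Ivy (4).
From Ivy: distances to unvisited — Ridge=24, Oak=30. Nearest is Ridge (24).
From Ridge: distances to unvisited — Oak=8. Nearest is Oak (8).
Return Oak→Spruce: 17.
Total = 4 + 7 + 4 + 24 + 8 + 17 = 64.

Nearest-neighbour total = 64 m; route Spruce → Thorn → Elm → Ivy → Ridge → Oak → Spruce.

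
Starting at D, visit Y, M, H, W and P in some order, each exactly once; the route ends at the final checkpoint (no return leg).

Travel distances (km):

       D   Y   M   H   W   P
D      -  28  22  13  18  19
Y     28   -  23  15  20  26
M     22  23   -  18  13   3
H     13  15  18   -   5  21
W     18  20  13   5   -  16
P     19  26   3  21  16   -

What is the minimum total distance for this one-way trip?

There are 5! = 120 possible orderings.
D→Y→M→H→W→P: 28+23+18+5+16 = 90
D→Y→M→H→P→W: 28+23+18+21+16 = 106
D→Y→M→W→H→P: 28+23+13+5+21 = 90
D→Y→M→W→P→H: 28+23+13+16+21 = 101
D→Y→M→P→H→W: 28+23+3+21+5 = 80
D→Y→M→P→W→H: 28+23+3+16+5 = 75
D→Y→H→M→W→P: 28+15+18+13+16 = 90
D→Y→H→M→P→W: 28+15+18+3+16 = 80
D→Y→H→W→M→P: 28+15+5+13+3 = 64
D→Y→H→W→P→M: 28+15+5+16+3 = 67
D→Y→H→P→M→W: 28+15+21+3+13 = 80
D→Y→H→P→W→M: 28+15+21+16+13 = 93
D→Y→W→M→H→P: 28+20+13+18+21 = 100
D→Y→W→M→P→H: 28+20+13+3+21 = 85
… (106 more)
D→P→M→W→H→Y: 19+3+13+5+15 = 55  ← best
The minimum is 55.
One shortest path: D → P → M → W → H → Y.

Shortest open route: 55 km.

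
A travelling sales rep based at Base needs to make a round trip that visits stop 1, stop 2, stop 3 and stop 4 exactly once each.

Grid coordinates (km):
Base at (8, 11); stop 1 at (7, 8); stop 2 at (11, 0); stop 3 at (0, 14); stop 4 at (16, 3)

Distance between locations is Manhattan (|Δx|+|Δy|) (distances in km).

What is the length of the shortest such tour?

There are 12 distinct closed tours to check (reversals are equivalent).
Base→stop 1→stop 2→stop 3→stop 4→Base: 4+12+25+27+16 = 84
Base→stop 1→stop 2→stop 4→stop 3→Base: 4+12+8+27+11 = 62
Base→stop 1→stop 3→stop 2→stop 4→Base: 4+13+25+8+16 = 66
Base→stop 1→stop 3→stop 4→stop 2→Base: 4+13+27+8+14 = 66
Base→stop 1→stop 4→stop 2→stop 3→Base: 4+14+8+25+11 = 62
Base→stop 1→stop 4→stop 3→stop 2→Base: 4+14+27+25+14 = 84
Base→stop 2→stop 1→stop 3→stop 4→Base: 14+12+13+27+16 = 82
Base→stop 2→stop 1→stop 4→stop 3→Base: 14+12+14+27+11 = 78
Base→stop 2→stop 3→stop 1→stop 4→Base: 14+25+13+14+16 = 82
Base→stop 2→stop 4→stop 1→stop 3→Base: 14+8+14+13+11 = 60
Base→stop 3→stop 1→stop 2→stop 4→Base: 11+13+12+8+16 = 60
Base→stop 3→stop 2→stop 1→stop 4→Base: 11+25+12+14+16 = 78
The minimum is 60.
One optimal route: Base → stop 2 → stop 4 → stop 1 → stop 3 → Base (or its reverse).

Shortest round trip = 60 km.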